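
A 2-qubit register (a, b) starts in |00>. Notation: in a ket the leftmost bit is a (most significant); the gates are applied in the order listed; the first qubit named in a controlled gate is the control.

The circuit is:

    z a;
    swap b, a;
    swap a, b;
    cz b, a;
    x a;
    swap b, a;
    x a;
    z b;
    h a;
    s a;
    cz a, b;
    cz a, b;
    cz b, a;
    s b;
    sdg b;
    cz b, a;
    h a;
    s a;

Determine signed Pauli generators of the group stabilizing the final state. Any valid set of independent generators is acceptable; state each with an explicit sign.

One valid set of independent stabilizer generators is -XI, -IZ (any independent generating set of the same group is equally correct). Key observation: the block from step 11 through step 12 cancels to the identity and can be dropped.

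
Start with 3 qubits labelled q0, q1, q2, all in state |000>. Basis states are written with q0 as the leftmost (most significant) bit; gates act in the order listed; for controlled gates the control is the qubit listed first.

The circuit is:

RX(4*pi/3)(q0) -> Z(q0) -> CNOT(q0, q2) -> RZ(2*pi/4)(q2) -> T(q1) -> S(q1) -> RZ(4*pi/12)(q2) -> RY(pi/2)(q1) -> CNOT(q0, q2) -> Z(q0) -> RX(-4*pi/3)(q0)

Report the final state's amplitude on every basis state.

The final amplitudes are sqrt(2)*(3 - exp(I*pi/6))*exp(5*I*pi/12)/8 on |000>, 0 on |001>, sqrt(2)*(3 - exp(I*pi/6))*exp(5*I*pi/12)/8 on |010>, 0 on |011>, -3/8 - sqrt(3)/8 on |100>, 0 on |101>, -3/8 - sqrt(3)/8 on |110>, 0 on |111>.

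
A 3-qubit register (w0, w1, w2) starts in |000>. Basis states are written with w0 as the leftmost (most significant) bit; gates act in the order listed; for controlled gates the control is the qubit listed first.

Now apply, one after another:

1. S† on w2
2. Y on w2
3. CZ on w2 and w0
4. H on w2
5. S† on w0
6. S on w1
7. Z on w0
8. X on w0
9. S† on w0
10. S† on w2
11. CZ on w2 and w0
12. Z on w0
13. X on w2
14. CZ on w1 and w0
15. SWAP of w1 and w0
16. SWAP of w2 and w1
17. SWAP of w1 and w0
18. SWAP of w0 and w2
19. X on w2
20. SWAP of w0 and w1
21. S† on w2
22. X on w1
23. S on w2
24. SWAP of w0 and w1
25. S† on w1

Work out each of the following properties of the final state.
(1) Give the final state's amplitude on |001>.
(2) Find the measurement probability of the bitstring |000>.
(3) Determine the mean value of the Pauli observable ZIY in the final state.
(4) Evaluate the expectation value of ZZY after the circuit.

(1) |001> carries amplitude sqrt(2)*I/2 in the final state.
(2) Outcome |000> occurs with probability 1/2.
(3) The expectation value of ZIY is -1.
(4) In the final state, ZZY has expectation -1.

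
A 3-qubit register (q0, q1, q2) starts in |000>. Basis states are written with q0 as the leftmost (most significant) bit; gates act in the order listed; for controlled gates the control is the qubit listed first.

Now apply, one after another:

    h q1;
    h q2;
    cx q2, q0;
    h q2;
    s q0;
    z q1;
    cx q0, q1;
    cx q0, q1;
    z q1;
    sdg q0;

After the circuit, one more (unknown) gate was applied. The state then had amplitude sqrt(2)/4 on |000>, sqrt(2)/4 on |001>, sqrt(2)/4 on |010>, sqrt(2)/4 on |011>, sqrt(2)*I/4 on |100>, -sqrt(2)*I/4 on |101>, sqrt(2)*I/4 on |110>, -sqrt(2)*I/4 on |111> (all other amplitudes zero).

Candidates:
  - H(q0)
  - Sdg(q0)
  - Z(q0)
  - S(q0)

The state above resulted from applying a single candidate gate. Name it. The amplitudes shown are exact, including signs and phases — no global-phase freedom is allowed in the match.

The applied gate was S(q0). Key observation: gates 5-10 undo each other exactly, leaving only the rest of the circuit to track.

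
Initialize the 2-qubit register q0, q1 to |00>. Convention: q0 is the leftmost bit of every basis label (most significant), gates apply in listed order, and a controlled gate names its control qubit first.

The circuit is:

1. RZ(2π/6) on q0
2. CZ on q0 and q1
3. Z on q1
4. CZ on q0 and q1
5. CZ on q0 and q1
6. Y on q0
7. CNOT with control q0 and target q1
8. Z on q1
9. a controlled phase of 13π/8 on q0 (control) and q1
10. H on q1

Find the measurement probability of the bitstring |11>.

Outcome |11> occurs with probability 1/2.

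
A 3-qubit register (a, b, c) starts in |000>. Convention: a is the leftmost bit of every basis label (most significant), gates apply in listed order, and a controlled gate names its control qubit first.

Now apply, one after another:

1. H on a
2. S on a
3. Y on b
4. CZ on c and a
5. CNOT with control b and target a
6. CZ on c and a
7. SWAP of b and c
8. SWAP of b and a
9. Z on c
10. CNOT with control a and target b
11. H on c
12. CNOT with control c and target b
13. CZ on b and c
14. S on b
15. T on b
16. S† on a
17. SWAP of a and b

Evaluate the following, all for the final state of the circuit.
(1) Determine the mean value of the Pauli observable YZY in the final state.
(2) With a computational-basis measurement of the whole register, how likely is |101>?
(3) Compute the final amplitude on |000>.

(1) The expectation value of YZY is sqrt(2)/2.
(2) Outcome |101> occurs with probability 1/4.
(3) |000> carries amplitude 1/2 in the final state.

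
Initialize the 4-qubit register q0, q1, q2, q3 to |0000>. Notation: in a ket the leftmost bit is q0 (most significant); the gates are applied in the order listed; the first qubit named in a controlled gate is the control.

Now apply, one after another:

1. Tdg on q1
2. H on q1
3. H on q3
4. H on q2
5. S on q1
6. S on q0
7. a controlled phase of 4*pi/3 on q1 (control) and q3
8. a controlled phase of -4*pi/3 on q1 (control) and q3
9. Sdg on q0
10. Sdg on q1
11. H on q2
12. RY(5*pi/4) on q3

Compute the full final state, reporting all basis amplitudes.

After the circuit, the state carries amplitude -sqrt(sqrt(2) + 2)/4 - sqrt(2 - sqrt(2))/4 on |0000>, -sqrt(2 - sqrt(2))/4 + sqrt(sqrt(2) + 2)/4 on |0001>, -sqrt(sqrt(2) + 2)/4 - sqrt(2 - sqrt(2))/4 on |0100>, -sqrt(2 - sqrt(2))/4 + sqrt(sqrt(2) + 2)/4 on |0101>, and 0 on every other basis state. Key observation: steps 4-11 multiply out to the identity, so the circuit reduces to the remaining gates.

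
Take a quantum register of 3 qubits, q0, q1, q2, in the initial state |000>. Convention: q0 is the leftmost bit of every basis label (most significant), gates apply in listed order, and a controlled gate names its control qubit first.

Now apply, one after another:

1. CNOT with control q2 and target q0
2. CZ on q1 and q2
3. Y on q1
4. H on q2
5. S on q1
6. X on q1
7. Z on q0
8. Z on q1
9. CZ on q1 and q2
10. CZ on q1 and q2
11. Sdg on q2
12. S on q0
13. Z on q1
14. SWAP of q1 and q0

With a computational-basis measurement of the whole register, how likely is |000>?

A full measurement returns |000> with probability 1/2.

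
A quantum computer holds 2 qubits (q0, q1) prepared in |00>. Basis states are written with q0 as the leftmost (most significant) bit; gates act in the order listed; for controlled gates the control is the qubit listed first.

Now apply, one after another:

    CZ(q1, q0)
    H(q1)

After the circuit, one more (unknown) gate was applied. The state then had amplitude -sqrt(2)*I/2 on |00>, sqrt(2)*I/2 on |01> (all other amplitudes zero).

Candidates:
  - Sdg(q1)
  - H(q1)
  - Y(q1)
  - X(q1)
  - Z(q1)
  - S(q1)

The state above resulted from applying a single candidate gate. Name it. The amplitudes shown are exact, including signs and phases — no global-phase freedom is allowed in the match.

The applied gate was Y(q1).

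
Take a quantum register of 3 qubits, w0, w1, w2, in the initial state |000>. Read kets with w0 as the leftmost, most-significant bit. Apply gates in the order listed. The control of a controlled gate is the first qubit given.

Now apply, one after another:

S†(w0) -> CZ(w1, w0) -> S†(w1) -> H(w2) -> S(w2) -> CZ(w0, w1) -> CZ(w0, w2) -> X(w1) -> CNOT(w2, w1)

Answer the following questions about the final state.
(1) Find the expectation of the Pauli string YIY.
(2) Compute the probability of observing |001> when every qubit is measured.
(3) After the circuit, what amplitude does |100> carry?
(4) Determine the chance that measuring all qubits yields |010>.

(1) The observable YIY averages to 0.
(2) The probability of measuring |001> is 1/2.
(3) The final state's coefficient on |100> equals 0.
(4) Outcome |010> occurs with probability 1/2.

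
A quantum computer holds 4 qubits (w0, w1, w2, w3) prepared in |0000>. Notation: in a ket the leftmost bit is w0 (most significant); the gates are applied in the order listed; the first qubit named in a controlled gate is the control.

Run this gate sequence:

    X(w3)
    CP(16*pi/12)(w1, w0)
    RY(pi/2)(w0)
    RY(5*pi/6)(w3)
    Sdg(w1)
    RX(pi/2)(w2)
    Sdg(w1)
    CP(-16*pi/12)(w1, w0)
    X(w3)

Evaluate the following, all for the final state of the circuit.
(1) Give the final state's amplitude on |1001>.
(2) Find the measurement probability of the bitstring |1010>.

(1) |1001> carries amplitude -sqrt(6)/8 - sqrt(2)/8 in the final state.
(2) A full measurement returns |1010> with probability 1/8 - sqrt(3)/16.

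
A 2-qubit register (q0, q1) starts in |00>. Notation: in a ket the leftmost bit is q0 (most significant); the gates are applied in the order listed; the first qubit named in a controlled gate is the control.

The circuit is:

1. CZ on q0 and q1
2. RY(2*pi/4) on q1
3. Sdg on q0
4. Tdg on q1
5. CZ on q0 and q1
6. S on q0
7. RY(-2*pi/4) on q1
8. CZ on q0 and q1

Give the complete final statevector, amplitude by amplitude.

After the circuit, the state carries amplitude 1/2 - exp(3*I*pi/4)/2 on |00>, -1/2 - exp(3*I*pi/4)/2 on |01>, 0 on |10>, 0 on |11>.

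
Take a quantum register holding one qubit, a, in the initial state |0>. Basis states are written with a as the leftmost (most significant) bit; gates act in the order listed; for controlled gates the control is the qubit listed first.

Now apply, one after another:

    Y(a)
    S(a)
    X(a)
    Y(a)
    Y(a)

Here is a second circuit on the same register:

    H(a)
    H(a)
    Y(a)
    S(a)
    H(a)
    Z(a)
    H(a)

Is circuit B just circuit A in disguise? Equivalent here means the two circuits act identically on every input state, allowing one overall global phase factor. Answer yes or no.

Yes, they are equivalent — the unitaries differ by at most a global phase.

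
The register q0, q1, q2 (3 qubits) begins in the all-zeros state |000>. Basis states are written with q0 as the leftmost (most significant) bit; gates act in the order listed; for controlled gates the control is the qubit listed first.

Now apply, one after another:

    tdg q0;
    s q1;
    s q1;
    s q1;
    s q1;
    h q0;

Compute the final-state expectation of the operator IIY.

The observable IIY averages to 0. Key observation: steps 2-5 multiply out to the identity, so the circuit reduces to the remaining gates.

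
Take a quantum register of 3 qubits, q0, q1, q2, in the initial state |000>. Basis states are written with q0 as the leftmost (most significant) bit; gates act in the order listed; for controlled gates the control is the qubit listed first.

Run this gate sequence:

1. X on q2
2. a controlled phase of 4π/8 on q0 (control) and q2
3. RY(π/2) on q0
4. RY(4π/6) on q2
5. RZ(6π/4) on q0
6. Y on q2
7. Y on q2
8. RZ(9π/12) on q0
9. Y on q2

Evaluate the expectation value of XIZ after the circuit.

The expectation value of XIZ is -sqrt(2)/4.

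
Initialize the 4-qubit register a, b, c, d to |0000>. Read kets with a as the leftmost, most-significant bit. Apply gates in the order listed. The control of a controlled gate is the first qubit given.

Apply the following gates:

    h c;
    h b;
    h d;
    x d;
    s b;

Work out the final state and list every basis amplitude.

The resulting statevector has amplitude sqrt(2)/4 on |0000>, sqrt(2)/4 on |0001>, sqrt(2)/4 on |0010>, sqrt(2)/4 on |0011>, sqrt(2)*I/4 on |0100>, sqrt(2)*I/4 on |0101>, sqrt(2)*I/4 on |0110>, sqrt(2)*I/4 on |0111>, 0 on |1000>, 0 on |1001>, 0 on |1010>, 0 on |1011>, 0 on |1100>, 0 on |1101>, 0 on |1110>, 0 on |1111>.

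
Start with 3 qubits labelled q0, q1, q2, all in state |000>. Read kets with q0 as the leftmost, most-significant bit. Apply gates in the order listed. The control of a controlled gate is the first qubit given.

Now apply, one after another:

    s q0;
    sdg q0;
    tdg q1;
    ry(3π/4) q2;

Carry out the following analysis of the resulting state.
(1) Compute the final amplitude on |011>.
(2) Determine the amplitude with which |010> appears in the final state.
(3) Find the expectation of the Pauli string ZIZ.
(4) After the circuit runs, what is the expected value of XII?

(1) The final state's coefficient on |011> equals 0. Key observation: steps 1-2 multiply out to the identity, so the circuit reduces to the remaining gates.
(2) The final state's coefficient on |010> equals 0.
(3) The expectation value of ZIZ is -sqrt(2)/2.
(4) In the final state, XII has expectation 0.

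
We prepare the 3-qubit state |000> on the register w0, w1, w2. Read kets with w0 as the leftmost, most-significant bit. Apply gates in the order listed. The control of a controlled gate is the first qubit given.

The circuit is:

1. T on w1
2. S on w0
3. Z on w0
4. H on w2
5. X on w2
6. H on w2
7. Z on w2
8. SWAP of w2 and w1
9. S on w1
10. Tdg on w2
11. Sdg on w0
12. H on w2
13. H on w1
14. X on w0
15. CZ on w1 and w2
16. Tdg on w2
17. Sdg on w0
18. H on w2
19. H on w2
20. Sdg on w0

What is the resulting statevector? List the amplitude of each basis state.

After the circuit, the state carries amplitude 0 on |000>, 0 on |001>, 0 on |010>, 0 on |011>, -1/2 on |100>, exp(3*I*pi/4)/2 on |101>, -1/2 on |110>, -exp(3*I*pi/4)/2 on |111>. Key observation: steps 4-7 multiply out to the identity, so the circuit reduces to the remaining gates.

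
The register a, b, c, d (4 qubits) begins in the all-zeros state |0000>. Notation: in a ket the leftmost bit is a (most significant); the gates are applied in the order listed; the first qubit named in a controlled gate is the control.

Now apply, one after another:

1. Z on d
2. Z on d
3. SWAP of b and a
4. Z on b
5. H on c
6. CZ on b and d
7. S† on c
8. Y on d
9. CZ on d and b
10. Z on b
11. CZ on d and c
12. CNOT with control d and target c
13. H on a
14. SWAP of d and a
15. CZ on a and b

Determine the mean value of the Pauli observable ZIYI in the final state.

In the final state, ZIYI has expectation 1.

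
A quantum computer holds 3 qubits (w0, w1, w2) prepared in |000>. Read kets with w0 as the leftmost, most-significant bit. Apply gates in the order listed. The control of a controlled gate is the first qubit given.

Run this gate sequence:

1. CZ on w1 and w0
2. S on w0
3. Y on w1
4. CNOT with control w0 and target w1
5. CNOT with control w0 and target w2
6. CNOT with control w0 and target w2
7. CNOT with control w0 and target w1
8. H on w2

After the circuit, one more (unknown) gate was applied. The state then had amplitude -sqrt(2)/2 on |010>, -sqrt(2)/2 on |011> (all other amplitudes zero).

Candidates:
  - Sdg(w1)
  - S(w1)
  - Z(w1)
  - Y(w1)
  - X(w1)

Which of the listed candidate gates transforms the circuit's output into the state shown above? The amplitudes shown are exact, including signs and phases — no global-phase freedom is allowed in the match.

The applied gate was S(w1). Key observation: steps 4-7 multiply out to the identity, so the circuit reduces to the remaining gates.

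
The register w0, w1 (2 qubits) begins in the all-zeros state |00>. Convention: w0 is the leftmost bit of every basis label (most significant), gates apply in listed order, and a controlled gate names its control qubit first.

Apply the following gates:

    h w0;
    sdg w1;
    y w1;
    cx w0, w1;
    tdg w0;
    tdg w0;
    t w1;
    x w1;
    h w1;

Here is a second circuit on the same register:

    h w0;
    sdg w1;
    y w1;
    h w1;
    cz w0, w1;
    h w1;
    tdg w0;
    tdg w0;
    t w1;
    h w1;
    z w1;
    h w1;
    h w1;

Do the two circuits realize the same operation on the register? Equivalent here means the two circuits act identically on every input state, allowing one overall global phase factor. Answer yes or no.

Yes — the two circuits implement the same unitary up to a global phase.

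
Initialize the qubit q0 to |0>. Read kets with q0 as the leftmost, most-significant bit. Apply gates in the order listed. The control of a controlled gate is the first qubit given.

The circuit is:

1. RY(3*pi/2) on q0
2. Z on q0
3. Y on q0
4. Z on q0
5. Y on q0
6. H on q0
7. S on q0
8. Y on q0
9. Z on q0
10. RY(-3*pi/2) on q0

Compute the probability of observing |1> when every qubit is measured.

A full measurement returns |1> with probability 1/2.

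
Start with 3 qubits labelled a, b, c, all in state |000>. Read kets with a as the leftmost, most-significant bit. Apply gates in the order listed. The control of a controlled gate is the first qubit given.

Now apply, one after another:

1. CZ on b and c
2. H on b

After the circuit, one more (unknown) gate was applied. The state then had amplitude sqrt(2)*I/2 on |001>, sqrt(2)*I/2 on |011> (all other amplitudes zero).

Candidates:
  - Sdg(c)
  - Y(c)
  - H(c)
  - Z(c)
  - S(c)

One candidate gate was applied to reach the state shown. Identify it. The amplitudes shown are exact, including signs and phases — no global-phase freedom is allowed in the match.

The applied gate was Y(c).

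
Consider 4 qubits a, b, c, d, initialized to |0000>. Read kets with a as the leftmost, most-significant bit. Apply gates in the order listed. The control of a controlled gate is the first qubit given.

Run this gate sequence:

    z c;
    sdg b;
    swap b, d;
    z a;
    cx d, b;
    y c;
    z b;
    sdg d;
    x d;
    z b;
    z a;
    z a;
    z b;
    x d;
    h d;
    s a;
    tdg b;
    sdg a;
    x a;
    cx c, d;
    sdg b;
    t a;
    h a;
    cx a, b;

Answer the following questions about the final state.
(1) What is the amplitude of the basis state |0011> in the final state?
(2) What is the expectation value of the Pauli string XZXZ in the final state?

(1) The amplitude on |0011> is exp(3*I*pi/4)/2.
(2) The expectation value of XZXZ is 0.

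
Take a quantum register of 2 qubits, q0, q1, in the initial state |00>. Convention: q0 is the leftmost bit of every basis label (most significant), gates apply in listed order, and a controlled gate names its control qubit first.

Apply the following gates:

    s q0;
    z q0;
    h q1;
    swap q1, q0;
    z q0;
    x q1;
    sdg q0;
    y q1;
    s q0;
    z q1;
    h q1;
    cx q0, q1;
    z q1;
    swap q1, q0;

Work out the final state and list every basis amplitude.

The final amplitudes are -I/2 on |00>, I/2 on |01>, I/2 on |10>, -I/2 on |11>.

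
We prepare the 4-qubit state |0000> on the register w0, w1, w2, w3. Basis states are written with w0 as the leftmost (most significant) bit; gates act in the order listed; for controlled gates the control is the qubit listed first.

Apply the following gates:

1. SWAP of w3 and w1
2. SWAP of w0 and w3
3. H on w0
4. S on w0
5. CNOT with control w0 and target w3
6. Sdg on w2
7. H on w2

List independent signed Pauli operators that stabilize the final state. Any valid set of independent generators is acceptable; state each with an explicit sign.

One valid set of independent stabilizer generators is +XIIY, +IIXI, +ZIIZ, +IZII (any independent generating set of the same group is equally correct).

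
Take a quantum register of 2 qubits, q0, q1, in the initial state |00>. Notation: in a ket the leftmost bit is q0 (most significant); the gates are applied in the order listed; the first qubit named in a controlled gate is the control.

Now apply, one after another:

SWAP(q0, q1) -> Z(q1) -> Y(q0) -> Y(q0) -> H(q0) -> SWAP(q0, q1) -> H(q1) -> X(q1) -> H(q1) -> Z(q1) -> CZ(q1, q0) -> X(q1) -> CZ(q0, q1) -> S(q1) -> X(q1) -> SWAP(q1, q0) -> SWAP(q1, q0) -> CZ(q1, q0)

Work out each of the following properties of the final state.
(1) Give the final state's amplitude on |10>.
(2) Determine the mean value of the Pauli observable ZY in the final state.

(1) |10> carries amplitude 0 in the final state.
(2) In the final state, ZY has expectation -1.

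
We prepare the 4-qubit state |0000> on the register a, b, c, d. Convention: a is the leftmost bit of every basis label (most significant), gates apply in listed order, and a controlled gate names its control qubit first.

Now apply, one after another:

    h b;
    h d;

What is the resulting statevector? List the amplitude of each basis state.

The final amplitudes are 1/2 on |0000>, 1/2 on |0001>, 1/2 on |0100>, 1/2 on |0101>, and 0 on every other basis state.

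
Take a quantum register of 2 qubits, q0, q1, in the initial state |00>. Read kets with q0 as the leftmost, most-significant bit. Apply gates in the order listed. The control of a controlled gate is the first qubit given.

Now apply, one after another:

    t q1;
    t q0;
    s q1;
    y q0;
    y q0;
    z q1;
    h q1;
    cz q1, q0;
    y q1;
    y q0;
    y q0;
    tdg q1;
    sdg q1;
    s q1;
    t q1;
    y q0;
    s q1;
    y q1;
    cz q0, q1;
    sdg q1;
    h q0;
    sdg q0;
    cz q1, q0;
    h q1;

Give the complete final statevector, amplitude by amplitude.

The final amplitudes are -sqrt(2)/2 on |00>, 0 on |01>, 0 on |10>, -sqrt(2)*I/2 on |11>. Key observation: steps 11-16 multiply out to the identity, so the circuit reduces to the remaining gates.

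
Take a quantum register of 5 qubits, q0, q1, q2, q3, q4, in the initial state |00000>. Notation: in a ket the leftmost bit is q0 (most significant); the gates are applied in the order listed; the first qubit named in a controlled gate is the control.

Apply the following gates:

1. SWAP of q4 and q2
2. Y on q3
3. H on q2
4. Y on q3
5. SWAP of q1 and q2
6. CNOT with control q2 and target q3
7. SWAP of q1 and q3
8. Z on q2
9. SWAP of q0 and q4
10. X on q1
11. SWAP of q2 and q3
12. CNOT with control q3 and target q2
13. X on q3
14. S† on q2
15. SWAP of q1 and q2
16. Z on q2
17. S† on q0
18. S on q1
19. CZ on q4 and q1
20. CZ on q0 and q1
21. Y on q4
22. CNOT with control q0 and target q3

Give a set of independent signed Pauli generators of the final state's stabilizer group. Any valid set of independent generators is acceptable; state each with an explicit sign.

One valid set of independent stabilizer generators is +IXIII, +ZIIII, -IIZII, -IIIZI, -IIIIZ (any independent generating set of the same group is equally correct).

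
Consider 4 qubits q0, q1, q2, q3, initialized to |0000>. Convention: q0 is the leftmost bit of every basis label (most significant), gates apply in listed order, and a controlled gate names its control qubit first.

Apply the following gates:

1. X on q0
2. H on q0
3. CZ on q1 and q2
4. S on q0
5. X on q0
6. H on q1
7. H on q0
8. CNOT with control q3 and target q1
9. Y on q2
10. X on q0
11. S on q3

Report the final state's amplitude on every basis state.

After the circuit, the state carries amplitude sqrt(2)*(1 - I)/4 on |0010>, sqrt(2)*(1 - I)/4 on |0110>, sqrt(2)*(1 + I)/4 on |1010>, sqrt(2)*(1 + I)/4 on |1110>, and 0 on every other basis state.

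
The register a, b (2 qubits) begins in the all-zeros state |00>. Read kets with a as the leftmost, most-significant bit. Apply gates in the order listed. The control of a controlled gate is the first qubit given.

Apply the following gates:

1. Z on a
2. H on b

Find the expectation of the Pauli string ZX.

The expectation value of ZX is 1.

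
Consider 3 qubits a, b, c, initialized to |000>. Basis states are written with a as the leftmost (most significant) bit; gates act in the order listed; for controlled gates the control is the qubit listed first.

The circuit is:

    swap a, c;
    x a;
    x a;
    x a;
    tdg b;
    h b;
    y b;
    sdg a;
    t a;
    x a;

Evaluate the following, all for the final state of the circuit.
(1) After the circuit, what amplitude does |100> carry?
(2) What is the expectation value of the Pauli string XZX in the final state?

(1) |100> carries amplitude 0 in the final state.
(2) The observable XZX averages to 0.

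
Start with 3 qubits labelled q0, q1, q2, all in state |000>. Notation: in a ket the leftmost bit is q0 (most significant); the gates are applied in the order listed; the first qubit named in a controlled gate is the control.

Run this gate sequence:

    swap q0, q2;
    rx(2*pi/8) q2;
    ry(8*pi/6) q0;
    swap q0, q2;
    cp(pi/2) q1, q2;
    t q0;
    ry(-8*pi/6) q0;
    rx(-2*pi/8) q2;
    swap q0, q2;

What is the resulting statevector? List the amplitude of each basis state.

The final amplitudes are sqrt(2)/16 + 1/8 - 3*sqrt(2)*exp(I*pi/4)/16 - sqrt(6)*I/16 + sqrt(6)*exp(3*I*pi/4)/16 + 3*exp(I*pi/4)/8 on |000>, sqrt(6)/16 + sqrt(3)/8 - 3*sqrt(2)*I/16 - sqrt(3)*exp(I*pi/4)/8 - sqrt(2)*exp(3*I*pi/4)/16 + sqrt(6)*exp(I*pi/4)/16 on |001>, 0 on |010>, 0 on |011>, -sqrt(3)/8 - sqrt(6)/16 - 3*sqrt(2)*exp(3*I*pi/4)/16 - sqrt(3)*exp(I*pi/4)/8 + sqrt(2)*I/16 + sqrt(6)*exp(I*pi/4)/16 on |100>, -3/8 - 3*sqrt(2)/16 - sqrt(2)*exp(I*pi/4)/16 + exp(I*pi/4)/8 + sqrt(6)*exp(3*I*pi/4)/16 + sqrt(6)*I/16 on |101>, 0 on |110>, 0 on |111>.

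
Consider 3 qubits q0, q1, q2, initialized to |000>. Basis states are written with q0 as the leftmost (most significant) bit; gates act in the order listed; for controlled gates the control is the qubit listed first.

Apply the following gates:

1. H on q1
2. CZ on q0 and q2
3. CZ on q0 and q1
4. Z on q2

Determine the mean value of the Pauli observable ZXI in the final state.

In the final state, ZXI has expectation 1.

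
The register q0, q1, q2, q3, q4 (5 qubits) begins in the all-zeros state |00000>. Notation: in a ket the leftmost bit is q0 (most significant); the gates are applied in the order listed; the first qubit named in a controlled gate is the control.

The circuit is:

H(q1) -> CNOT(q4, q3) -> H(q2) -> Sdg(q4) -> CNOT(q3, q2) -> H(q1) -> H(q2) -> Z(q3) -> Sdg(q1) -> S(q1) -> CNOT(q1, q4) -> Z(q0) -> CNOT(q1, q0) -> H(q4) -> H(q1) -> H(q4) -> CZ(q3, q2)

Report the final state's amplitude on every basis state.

The resulting statevector has amplitude sqrt(2)/2 on |00000>, sqrt(2)/2 on |01000>, and 0 on every other basis state.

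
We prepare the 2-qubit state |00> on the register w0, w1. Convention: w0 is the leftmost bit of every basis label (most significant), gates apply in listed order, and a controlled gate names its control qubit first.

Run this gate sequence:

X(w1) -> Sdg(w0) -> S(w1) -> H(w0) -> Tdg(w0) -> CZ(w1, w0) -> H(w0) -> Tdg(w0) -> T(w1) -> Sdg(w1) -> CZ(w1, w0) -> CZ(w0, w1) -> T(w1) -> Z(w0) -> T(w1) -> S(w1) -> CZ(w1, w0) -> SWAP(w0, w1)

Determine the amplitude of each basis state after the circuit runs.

The final amplitudes are 0 on |00>, 0 on |01>, 1/2 - exp(I*pi/4)/2 on |10>, -1/2 + exp(3*I*pi/4)/2 on |11>.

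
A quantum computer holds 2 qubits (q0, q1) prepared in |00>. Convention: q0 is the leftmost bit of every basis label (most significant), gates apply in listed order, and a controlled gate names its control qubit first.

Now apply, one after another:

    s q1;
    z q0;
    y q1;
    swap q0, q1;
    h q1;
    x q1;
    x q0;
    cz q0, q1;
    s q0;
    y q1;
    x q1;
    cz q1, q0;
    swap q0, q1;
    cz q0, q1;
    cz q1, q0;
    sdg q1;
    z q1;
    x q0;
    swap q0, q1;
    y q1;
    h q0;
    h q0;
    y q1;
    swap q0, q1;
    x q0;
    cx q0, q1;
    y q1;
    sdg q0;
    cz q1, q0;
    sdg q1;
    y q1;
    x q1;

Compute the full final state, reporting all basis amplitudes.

After the circuit, the state carries amplitude 0 on |00>, sqrt(2)*I/2 on |01>, -sqrt(2)*I/2 on |10>, 0 on |11>. Key observation: gates 18-25 undo each other exactly, leaving only the rest of the circuit to track.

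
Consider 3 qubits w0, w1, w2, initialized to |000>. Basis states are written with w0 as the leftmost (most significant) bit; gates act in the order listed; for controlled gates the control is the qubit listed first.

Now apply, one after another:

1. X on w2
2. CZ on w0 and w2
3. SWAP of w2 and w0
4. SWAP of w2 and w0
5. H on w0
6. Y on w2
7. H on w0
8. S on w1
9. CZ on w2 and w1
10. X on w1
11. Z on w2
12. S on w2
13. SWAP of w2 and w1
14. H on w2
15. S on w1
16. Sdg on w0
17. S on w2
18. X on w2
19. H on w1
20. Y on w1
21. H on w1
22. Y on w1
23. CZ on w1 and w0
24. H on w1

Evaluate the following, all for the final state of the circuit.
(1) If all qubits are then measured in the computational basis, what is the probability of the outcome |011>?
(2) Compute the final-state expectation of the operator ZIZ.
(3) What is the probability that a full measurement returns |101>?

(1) The probability of measuring |011> is 1/4.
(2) The observable ZIZ averages to 0.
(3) A full measurement returns |101> with probability 0.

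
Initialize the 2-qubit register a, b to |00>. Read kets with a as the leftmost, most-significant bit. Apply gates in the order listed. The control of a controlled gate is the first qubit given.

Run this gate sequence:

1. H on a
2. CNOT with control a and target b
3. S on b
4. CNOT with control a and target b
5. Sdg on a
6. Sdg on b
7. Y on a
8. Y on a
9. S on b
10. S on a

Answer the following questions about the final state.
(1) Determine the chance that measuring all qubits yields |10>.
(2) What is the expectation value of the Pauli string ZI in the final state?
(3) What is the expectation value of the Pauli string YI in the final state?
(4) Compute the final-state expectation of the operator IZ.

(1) A full measurement returns |10> with probability 1/2.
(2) In the final state, ZI has expectation 0.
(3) In the final state, YI has expectation 1.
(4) The observable IZ averages to 1.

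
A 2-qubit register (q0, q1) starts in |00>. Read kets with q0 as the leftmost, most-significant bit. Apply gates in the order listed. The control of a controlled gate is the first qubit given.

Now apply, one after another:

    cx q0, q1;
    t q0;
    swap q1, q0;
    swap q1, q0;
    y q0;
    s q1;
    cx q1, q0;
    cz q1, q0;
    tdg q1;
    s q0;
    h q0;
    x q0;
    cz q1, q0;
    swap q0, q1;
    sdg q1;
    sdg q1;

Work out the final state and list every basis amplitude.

The final amplitudes are sqrt(2)/2 on |00>, sqrt(2)/2 on |01>, 0 on |10>, 0 on |11>.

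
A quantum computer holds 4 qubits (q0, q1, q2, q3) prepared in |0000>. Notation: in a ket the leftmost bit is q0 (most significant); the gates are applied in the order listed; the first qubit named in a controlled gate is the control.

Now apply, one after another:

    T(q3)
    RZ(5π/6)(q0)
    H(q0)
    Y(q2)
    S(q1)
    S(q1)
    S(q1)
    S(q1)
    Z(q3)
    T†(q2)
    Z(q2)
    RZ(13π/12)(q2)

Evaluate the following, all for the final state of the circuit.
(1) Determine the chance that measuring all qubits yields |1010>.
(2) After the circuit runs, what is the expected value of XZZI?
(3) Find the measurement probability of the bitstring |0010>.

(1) A full measurement returns |1010> with probability 1/2.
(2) The expectation value of XZZI is -1.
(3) A full measurement returns |0010> with probability 1/2.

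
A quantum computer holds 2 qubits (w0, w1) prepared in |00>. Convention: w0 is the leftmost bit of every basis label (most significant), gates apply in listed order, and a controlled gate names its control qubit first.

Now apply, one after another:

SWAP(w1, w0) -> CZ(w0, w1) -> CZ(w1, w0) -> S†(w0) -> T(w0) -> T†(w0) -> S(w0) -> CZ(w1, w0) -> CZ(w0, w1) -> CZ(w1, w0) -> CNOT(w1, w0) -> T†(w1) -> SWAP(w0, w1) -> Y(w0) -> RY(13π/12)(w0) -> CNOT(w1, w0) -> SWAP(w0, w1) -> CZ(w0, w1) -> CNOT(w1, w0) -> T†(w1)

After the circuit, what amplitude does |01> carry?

The amplitude on |01> is 0.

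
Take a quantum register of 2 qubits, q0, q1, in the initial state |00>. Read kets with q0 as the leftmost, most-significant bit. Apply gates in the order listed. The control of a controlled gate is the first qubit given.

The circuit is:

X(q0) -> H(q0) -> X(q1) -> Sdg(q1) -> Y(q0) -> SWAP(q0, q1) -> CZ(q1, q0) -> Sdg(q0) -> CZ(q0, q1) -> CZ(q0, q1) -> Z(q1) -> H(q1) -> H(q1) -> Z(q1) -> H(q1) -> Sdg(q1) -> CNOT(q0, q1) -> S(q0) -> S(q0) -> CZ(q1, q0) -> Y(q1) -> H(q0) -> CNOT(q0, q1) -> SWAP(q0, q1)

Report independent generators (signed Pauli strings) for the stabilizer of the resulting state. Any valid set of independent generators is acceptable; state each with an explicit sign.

One valid set of independent stabilizer generators is -XX, -ZZ (any independent generating set of the same group is equally correct).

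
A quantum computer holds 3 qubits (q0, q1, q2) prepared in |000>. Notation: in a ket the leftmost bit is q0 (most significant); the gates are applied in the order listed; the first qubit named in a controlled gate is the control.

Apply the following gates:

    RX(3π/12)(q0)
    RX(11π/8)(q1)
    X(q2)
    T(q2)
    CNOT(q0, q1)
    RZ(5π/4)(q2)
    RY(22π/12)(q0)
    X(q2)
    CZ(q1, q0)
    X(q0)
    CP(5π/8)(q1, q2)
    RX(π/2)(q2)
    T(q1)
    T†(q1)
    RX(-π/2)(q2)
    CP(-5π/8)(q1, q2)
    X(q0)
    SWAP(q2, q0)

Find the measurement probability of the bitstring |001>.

Outcome |001> occurs with probability -sqrt(2)*sin(5*pi/16)**2/8 - sqrt(6)*sin(5*pi/16)**2/16 - sqrt(1/2 - sqrt(2)/4)*sqrt(sqrt(2)/4 + 1/2)*sin(5*pi/16)*cos(5*pi/16)/2 - sqrt(3)*cos(5*pi/16)**2/8 - sqrt(6)*cos(5*pi/16)**2/16 + sqrt(2)*cos(5*pi/16)**2/8 + cos(5*pi/16)**2/4 + sqrt(3)*sin(5*pi/16)**2/8 + sin(5*pi/16)**2/4. Key observation: the block from step 10 through step 17 cancels to the identity and can be dropped.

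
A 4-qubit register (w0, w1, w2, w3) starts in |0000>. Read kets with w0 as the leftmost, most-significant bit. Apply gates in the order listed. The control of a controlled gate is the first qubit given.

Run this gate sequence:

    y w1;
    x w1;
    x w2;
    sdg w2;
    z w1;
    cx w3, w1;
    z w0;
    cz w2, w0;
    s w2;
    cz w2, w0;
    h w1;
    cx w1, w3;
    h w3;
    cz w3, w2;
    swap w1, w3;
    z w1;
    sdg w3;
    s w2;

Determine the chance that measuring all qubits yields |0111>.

A full measurement returns |0111> with probability 1/4.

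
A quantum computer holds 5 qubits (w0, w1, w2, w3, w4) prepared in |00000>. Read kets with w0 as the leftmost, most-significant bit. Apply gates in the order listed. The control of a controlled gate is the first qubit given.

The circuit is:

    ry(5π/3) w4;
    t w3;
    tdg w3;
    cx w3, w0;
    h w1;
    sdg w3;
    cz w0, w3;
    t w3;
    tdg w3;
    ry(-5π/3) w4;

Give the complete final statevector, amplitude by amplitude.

The resulting statevector has amplitude sqrt(2)/2 on |00000>, sqrt(2)/2 on |01000>, and 0 on every other basis state.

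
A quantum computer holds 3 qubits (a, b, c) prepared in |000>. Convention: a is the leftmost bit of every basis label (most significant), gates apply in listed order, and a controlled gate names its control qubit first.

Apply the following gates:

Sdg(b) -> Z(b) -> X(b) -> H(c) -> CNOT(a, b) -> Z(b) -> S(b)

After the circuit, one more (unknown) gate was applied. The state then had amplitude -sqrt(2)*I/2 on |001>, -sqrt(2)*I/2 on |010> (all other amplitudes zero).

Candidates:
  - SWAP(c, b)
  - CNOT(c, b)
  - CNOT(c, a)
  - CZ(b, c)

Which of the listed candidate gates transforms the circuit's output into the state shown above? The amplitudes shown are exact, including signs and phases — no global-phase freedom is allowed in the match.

It was CNOT(c, b) that produced the state shown.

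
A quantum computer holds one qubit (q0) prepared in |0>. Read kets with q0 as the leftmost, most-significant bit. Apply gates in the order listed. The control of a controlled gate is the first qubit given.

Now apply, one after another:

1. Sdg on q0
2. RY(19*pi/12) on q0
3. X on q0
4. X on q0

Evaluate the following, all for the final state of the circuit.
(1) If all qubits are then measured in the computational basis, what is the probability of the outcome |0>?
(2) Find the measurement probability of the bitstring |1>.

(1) Outcome |0> occurs with probability -sqrt(2)/8 + sqrt(6)/8 + 1/2. Key observation: the block from step 3 through step 4 cancels to the identity and can be dropped.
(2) Outcome |1> occurs with probability -sqrt(6)/8 + sqrt(2)/8 + 1/2.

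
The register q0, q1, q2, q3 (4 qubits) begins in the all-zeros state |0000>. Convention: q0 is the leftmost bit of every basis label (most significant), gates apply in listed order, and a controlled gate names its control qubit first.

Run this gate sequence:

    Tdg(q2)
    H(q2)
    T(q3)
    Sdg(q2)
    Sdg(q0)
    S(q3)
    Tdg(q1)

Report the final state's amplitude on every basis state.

After the circuit, the state carries amplitude sqrt(2)/2 on |0000>, -sqrt(2)*I/2 on |0010>, and 0 on every other basis state.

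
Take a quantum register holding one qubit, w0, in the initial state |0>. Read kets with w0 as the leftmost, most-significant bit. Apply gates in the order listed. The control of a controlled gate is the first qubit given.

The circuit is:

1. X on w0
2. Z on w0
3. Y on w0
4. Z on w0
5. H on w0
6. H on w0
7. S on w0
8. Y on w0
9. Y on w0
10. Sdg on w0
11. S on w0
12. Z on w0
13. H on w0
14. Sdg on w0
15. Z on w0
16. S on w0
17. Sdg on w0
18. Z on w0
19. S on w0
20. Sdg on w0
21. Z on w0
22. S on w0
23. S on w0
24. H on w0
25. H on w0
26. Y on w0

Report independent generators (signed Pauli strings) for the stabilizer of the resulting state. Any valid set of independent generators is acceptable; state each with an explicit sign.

One valid set of independent stabilizer generators is -Y (any independent generating set of the same group is equally correct). Key observation: gates 5-6 undo each other exactly, leaving only the rest of the circuit to track.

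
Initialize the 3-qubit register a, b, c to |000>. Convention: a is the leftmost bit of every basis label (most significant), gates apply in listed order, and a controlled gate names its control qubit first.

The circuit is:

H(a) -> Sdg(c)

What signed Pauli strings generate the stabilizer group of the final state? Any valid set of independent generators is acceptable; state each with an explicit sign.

The stabilizer group can be generated by +XII, +IZI, +IIZ, among other valid generating sets.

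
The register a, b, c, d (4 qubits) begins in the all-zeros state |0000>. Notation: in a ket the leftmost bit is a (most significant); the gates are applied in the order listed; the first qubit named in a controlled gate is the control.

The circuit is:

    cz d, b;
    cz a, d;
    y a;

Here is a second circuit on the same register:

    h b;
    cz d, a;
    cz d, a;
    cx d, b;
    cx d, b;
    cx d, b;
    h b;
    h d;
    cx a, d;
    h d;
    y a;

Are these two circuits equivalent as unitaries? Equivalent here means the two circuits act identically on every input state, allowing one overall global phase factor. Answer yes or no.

Yes, they are equivalent — the unitaries differ by at most a global phase.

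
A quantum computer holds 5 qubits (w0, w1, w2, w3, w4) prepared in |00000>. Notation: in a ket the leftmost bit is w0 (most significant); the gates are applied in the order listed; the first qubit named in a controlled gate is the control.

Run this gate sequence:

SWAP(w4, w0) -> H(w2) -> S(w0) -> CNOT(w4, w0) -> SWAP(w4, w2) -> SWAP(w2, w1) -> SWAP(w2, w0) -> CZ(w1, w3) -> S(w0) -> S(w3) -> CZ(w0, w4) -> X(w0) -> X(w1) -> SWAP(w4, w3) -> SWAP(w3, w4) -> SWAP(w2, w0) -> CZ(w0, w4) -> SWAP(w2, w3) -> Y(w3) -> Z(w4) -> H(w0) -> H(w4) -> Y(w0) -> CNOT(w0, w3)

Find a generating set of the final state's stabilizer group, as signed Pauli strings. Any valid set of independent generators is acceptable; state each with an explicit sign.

The final state is stabilized by the group generated by -XIIXI, +ZIIZI, -IZIII, +IIZII, -IIIIZ; other independent generating sets are equally valid.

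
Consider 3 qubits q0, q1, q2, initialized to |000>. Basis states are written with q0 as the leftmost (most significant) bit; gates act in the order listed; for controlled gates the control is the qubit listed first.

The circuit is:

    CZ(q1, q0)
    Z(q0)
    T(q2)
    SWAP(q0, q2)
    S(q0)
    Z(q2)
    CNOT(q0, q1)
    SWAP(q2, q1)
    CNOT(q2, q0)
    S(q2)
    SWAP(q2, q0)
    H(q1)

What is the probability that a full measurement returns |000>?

A full measurement returns |000> with probability 1/2.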